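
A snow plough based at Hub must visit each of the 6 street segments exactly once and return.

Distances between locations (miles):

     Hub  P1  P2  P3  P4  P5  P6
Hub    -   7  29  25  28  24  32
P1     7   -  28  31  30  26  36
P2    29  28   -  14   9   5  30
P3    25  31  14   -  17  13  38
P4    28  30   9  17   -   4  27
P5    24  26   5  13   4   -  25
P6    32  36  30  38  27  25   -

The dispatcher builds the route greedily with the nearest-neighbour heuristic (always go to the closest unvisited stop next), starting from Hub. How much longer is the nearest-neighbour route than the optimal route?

From Hub: P1=7, P5=24, P3=25, P4=28, P2=29, P6=32 → choose P1 (7).
From P1: P5=26, P2=28, P4=30, P3=31, P6=36 → choose P5 (26).
From P5: P4=4, P2=5, P3=13, P6=25 → choose P4 (4).
From P4: P2=9, P3=17, P6=27 → choose P2 (9).
From P2: P3=14, P6=30 → choose P3 (14).
From P3: P6=38 → choose P6 (38).
NN route Hub → P1 → P5 → P4 → P2 → P3 → P6 → Hub costs 130.
Optimal: Hub → P1 → P6 → P4 → P5 → P2 → P3 → Hub costs 118 (by enumerating all 360 distinct tours).
Excess = 130 − 118 = 12.

Excess over optimum: 12 miles.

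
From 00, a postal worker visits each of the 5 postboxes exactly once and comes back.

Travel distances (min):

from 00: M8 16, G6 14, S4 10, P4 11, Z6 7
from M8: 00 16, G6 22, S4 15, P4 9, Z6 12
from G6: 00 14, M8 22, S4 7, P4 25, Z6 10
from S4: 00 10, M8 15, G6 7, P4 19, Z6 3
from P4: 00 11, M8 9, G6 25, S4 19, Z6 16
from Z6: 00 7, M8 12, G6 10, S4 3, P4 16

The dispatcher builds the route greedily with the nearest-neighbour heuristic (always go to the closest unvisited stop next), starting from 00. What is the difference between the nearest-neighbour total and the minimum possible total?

00: Z6=7, S4=10, P4=11, G6=14, M8=16 ⇒ Z6
Z6: S4=3, G6=10, M8=12, P4=16 ⇒ S4
S4: G6=7, M8=15, P4=19 ⇒ G6
G6: M8=22, P4=25 ⇒ M8
M8: P4=9 ⇒ P4
NN route 00 → Z6 → S4 → G6 → M8 → P4 → 00 costs 59.
Optimal: 00 → G6 → S4 → Z6 → M8 → P4 → 00 costs 56 (by enumerating all 60 distinct tours).
Excess = 59 − 56 = 3.

The nearest-neighbour route is 3 min longer than optimal.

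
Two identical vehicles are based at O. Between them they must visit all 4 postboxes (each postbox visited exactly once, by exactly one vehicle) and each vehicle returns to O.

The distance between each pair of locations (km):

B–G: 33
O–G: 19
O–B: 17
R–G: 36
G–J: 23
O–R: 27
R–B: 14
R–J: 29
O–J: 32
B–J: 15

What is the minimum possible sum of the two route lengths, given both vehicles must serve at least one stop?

There are 2^3 − 1 = 7 ways to divide the 4 stops into two non-empty groups. For each, the best each vehicle can do is its own shortest tour through its group:
  {R} + {B, G, J}: 54 + 74 = 128
  {B} + {R, G, J}: 34 + 98 = 132
  {R, B} + {G, J}: 58 + 74 = 132
  {G} + {R, B, J}: 38 + 88 = 126
  {R, G} + {B, J}: 82 + 64 = 146
  {B, G} + {R, J}: 69 + 88 = 157
  … (7 splits in total)
Best: vehicle 1 O → G → O = 38; vehicle 2 O → R → B → J → O = 88; combined 126.

126 km — the smallest possible combined total.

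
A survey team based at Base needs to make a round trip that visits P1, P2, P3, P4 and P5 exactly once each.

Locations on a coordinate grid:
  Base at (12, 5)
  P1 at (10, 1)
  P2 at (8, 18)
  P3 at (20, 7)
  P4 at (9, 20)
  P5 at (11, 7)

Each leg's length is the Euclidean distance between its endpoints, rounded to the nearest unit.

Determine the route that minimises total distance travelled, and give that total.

With 5 stops there are 5!/2 = 60 distinct round trips (a route and its reverse cost the same).
Base - P1 - P2 - P3 - P4 - P5 - Base: 4+17+16+17+13+2 = 69
Base - P1 - P2 - P3 - P5 - P4 - Base: 4+17+16+9+13+15 = 74
Base - P1 - P2 - P4 - P3 - P5 - Base: 4+17+2+17+9+2 = 51
Base - P1 - P2 - P4 - P5 - P3 - Base: 4+17+2+13+9+8 = 53
Base - P1 - P2 - P5 - P3 - P4 - Base: 4+17+11+9+17+15 = 73
Base - P1 - P2 - P5 - P4 - P3 - Base: 4+17+11+13+17+8 = 70
Base - P1 - P3 - P2 - P4 - P5 - Base: 4+12+16+2+13+2 = 49
Base - P1 - P3 - P2 - P5 - P4 - Base: 4+12+16+11+13+15 = 71
Base - P1 - P3 - P4 - P2 - P5 - Base: 4+12+17+2+11+2 = 48
Base - P1 - P3 - P4 - P5 - P2 - Base: 4+12+17+13+11+14 = 71
Base - P1 - P3 - P5 - P2 - P4 - Base: 4+12+9+11+2+15 = 53
Base - P1 - P3 - P5 - P4 - P2 - Base: 4+12+9+13+2+14 = 54
Base - P1 - P4 - P2 - P3 - P5 - Base: 4+19+2+16+9+2 = 52
Base - P1 - P4 - P2 - P5 - P3 - Base: 4+19+2+11+9+8 = 53
… (46 more)
The minimum is 48.
One optimal route: Base → P1 → P3 → P4 → P2 → P5 → Base (or its reverse).

48 — the shortest possible round trip.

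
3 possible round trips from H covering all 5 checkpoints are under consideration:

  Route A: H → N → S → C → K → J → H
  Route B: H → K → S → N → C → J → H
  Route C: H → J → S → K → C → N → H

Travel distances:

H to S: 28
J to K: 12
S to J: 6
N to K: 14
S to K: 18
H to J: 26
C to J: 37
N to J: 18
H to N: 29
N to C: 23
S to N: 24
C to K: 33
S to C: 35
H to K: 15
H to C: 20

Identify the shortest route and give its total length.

Shortest is Route C, total 135.

Route A: 29 + 24 + 35 + 33 + 12 + 26 = 159
Route B: 15 + 18 + 24 + 23 + 37 + 26 = 143
Route C: 26 + 6 + 18 + 33 + 23 + 29 = 135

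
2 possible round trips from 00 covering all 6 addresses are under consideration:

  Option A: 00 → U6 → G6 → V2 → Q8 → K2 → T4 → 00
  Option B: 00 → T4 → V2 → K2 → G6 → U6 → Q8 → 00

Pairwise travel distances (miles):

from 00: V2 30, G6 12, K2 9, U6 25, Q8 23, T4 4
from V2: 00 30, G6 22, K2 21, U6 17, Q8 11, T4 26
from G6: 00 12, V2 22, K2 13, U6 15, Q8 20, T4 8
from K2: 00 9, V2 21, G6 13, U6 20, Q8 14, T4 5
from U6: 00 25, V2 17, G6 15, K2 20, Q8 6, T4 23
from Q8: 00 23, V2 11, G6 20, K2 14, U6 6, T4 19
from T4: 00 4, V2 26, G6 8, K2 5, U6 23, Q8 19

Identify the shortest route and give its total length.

96 miles — Option A is the shortest.

Option A: 25 + 15 + 22 + 11 + 14 + 5 + 4 = 96
Option B: 4 + 26 + 21 + 13 + 15 + 6 + 23 = 108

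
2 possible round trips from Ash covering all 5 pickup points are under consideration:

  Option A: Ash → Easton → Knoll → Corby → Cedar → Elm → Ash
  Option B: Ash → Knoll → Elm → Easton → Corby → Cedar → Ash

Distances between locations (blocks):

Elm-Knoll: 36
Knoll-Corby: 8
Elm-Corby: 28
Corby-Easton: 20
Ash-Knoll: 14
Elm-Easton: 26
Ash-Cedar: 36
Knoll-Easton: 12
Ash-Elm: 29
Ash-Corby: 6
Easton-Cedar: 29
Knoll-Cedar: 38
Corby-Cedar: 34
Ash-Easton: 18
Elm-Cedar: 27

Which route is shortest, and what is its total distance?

128 blocks — Option A is the shortest.

Option A: 18 + 12 + 8 + 34 + 27 + 29 = 128
Option B: 14 + 36 + 26 + 20 + 34 + 36 = 166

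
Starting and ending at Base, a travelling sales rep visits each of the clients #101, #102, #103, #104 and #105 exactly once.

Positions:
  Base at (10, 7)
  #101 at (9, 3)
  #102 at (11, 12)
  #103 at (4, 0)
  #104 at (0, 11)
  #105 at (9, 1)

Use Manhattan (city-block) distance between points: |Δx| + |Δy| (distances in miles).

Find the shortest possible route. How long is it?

Base-#101-#102-#103-#104-#105-Base: 5+11+19+15+19+7 = 76
Base-#101-#102-#103-#105-#104-Base: 5+11+19+6+19+14 = 74
Base-#101-#102-#104-#103-#105-Base: 5+11+12+15+6+7 = 56
Base-#101-#102-#104-#105-#103-Base: 5+11+12+19+6+13 = 66
Base-#101-#102-#105-#103-#104-Base: 5+11+13+6+15+14 = 64
Base-#101-#102-#105-#104-#103-Base: 5+11+13+19+15+13 = 76
Base-#101-#103-#102-#104-#105-Base: 5+8+19+12+19+7 = 70
Base-#101-#103-#102-#105-#104-Base: 5+8+19+13+19+14 = 78
Base-#101-#103-#104-#102-#105-Base: 5+8+15+12+13+7 = 60
Base-#101-#103-#104-#105-#102-Base: 5+8+15+19+13+6 = 66
Base-#101-#103-#105-#102-#104-Base: 5+8+6+13+12+14 = 58
Base-#101-#103-#105-#104-#102-Base: 5+8+6+19+12+6 = 56
Base-#101-#104-#102-#103-#105-Base: 5+17+12+19+6+7 = 66
Base-#101-#104-#102-#105-#103-Base: 5+17+12+13+6+13 = 66
… (46 more)
Base-#101-#105-#103-#104-#102-Base: 5+2+6+15+12+6 = 46  ← best
The minimum is 46.
One optimal route: Base → #101 → #105 → #103 → #104 → #102 → Base (or its reverse).

Minimum total distance: 46 miles.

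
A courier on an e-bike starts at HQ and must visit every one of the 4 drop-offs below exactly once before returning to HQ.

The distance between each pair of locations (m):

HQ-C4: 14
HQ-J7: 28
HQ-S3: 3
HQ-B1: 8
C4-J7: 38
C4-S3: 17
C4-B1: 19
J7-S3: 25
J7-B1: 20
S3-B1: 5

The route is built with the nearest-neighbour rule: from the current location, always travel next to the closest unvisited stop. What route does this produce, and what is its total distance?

HQ → [S3:3 / B1:8 / C4:14 / J7:28] → S3 (3)
S3 → [B1:5 / C4:17 / J7:25] → B1 (5)
B1 → [C4:19 / J7:20] → C4 (19)
C4 → [J7:38] → J7 (38)
Return J7→HQ: 28.
Total = 3 + 5 + 19 + 38 + 28 = 93.

Nearest-neighbour total = 93 m; route HQ → S3 → B1 → C4 → J7 → HQ.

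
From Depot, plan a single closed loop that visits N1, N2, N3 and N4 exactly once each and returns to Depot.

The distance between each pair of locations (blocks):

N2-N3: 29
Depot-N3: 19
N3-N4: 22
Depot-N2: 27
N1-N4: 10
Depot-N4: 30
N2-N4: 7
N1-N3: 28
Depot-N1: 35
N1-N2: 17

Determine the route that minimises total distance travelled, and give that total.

Minimum total distance: 91 blocks.

There are 12 distinct closed tours to check (reversals are equivalent).
Depot-N1-N2-N3-N4-Depot: 35+17+29+22+30 = 133
Depot-N1-N2-N4-N3-Depot: 35+17+7+22+19 = 100
Depot-N1-N3-N2-N4-Depot: 35+28+29+7+30 = 129
Depot-N1-N3-N4-N2-Depot: 35+28+22+7+27 = 119
Depot-N1-N4-N2-N3-Depot: 35+10+7+29+19 = 100
Depot-N1-N4-N3-N2-Depot: 35+10+22+29+27 = 123
Depot-N2-N1-N3-N4-Depot: 27+17+28+22+30 = 124
Depot-N2-N1-N4-N3-Depot: 27+17+10+22+19 = 95
Depot-N2-N3-N1-N4-Depot: 27+29+28+10+30 = 124
Depot-N2-N4-N1-N3-Depot: 27+7+10+28+19 = 91
Depot-N3-N1-N2-N4-Depot: 19+28+17+7+30 = 101
Depot-N3-N2-N1-N4-Depot: 19+29+17+10+30 = 105
The minimum is 91.
One optimal route: Depot → N2 → N4 → N1 → N3 → Depot (or its reverse).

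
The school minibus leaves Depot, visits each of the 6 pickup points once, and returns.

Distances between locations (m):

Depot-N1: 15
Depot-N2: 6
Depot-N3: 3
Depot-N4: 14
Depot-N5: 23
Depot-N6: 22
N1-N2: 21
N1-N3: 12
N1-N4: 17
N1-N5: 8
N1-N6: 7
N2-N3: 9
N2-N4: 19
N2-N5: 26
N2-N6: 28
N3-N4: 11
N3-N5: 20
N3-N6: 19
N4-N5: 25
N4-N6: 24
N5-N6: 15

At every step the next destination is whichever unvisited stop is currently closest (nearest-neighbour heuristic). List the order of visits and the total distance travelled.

Total distance 93 m via the nearest-neighbour route Depot → N3 → N2 → N4 → N1 → N6 → N5 → Depot.

At Depot the remaining stops are N3 3, N2 6, N4 14, N1 15, N6 22, N5 23; go to N3.
At N3 the remaining stops are N2 9, N4 11, N1 12, N6 19, N5 20; go to N2.
At N2 the remaining stops are N4 19, N1 21, N5 26, N6 28; go to N4.
At N4 the remaining stops are N1 17, N6 24, N5 25; go to N1.
At N1 the remaining stops are N6 7, N5 8; go to N6.
At N6 the remaining stops are N5 15; go to N5.
Return N5→Depot: 23.
Total = 3 + 9 + 19 + 17 + 7 + 15 + 23 = 93.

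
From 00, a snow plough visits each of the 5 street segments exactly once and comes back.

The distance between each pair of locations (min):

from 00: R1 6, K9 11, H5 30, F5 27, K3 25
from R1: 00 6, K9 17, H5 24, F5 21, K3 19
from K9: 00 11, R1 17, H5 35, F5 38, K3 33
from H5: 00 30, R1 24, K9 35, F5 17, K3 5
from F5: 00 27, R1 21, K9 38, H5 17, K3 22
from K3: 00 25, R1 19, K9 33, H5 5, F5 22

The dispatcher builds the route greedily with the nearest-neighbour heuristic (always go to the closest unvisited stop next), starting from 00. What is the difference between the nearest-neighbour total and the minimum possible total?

Excess over optimum: 12 min.

From 00: R1=6, K9=11, K3=25, F5=27, H5=30 → choose R1 (6).
From R1: K9=17, K3=19, F5=21, H5=24 → choose K9 (17).
From K9: K3=33, H5=35, F5=38 → choose K3 (33).
From K3: H5=5, F5=22 → choose H5 (5).
From H5: F5=17 → choose F5 (17).
NN route 00 → R1 → K9 → K3 → H5 → F5 → 00 costs 105.
Optimal: 00 → R1 → F5 → H5 → K3 → K9 → 00 costs 93 (by enumerating all 60 distinct tours).
Excess = 105 − 93 = 12.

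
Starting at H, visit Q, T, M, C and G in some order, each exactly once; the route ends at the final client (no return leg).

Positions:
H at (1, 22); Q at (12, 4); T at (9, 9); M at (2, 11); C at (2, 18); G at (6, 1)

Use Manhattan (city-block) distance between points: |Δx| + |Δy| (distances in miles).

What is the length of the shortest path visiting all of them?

38 miles — the minimum one-way total.

There are 5! = 120 possible orderings.
H→Q→T→M→C→G: 29+8+9+7+21 = 74
H→Q→T→M→G→C: 29+8+9+14+21 = 81
H→Q→T→C→M→G: 29+8+16+7+14 = 74
H→Q→T→C→G→M: 29+8+16+21+14 = 88
H→Q→T→G→M→C: 29+8+11+14+7 = 69
H→Q→T→G→C→M: 29+8+11+21+7 = 76
H→Q→M→T→C→G: 29+17+9+16+21 = 92
H→Q→M→T→G→C: 29+17+9+11+21 = 87
H→Q→M→C→T→G: 29+17+7+16+11 = 80
H→Q→M→C→G→T: 29+17+7+21+11 = 85
H→Q→M→G→T→C: 29+17+14+11+16 = 87
H→Q→M→G→C→T: 29+17+14+21+16 = 97
H→Q→C→T→M→G: 29+24+16+9+14 = 92
H→Q→C→T→G→M: 29+24+16+11+14 = 94
… (106 more)
H→C→M→T→Q→G: 5+7+9+8+9 = 38  ← best
The minimum is 38.
One shortest path: H → C → M → T → Q → G.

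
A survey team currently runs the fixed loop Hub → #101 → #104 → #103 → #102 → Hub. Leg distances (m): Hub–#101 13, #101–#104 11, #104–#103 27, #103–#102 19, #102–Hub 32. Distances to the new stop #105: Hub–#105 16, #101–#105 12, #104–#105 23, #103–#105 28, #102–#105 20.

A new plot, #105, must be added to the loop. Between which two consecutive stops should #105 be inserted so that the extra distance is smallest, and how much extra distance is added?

Insertion cost between consecutive stops i–j is d(i,#105) + d(#105,j) − d(i,j):
  between Hub and #101: 16 + 12 − 13 = 15
  between #101 and #104: 12 + 23 − 11 = 24
  between #104 and #103: 23 + 28 − 27 = 24
  between #103 and #102: 28 + 20 − 19 = 29
  between #102 and Hub: 20 + 16 − 32 = 4
Cheapest insertion is between #102 and Hub, adding 4.
New total = 102 + 4 = 106.

+4 m — insert #105 between #102 and Hub.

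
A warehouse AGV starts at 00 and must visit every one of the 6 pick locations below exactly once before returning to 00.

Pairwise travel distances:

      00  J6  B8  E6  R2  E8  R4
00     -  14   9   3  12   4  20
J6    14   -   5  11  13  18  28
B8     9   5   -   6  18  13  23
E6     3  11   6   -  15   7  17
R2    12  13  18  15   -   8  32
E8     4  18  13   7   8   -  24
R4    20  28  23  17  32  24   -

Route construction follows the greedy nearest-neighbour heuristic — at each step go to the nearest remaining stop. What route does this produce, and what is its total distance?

Nearest-neighbour total = 79; route 00 → E6 → B8 → J6 → R2 → E8 → R4 → 00.

00 → [E6:3 / E8:4 / B8:9 / R2:12 / J6:14 / R4:20] → E6 (3)
E6 → [B8:6 / E8:7 / J6:11 / R2:15 / R4:17] → B8 (6)
B8 → [J6:5 / E8:13 / R2:18 / R4:23] → J6 (5)
J6 → [R2:13 / E8:18 / R4:28] → R2 (13)
R2 → [E8:8 / R4:32] → E8 (8)
E8 → [R4:24] → R4 (24)
Return R4→00: 20.
Total = 3 + 6 + 5 + 13 + 8 + 24 + 20 = 79.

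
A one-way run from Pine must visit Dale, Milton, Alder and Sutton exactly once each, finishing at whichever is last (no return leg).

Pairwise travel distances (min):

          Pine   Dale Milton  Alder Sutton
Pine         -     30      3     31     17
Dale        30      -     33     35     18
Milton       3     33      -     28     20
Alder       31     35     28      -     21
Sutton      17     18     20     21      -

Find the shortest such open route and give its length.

There are 4! = 24 possible orderings.
Pine→Dale→Milton→Alder→Sutton: 30+33+28+21 = 112
Pine→Dale→Milton→Sutton→Alder: 30+33+20+21 = 104
Pine→Dale→Alder→Milton→Sutton: 30+35+28+20 = 113
Pine→Dale→Alder→Sutton→Milton: 30+35+21+20 = 106
Pine→Dale→Sutton→Milton→Alder: 30+18+20+28 = 96
Pine→Dale→Sutton→Alder→Milton: 30+18+21+28 = 97
Pine→Milton→Dale→Alder→Sutton: 3+33+35+21 = 92
Pine→Milton→Dale→Sutton→Alder: 3+33+18+21 = 75
Pine→Milton→Alder→Dale→Sutton: 3+28+35+18 = 84
Pine→Milton→Alder→Sutton→Dale: 3+28+21+18 = 70
Pine→Milton→Sutton→Dale→Alder: 3+20+18+35 = 76
Pine→Milton→Sutton→Alder→Dale: 3+20+21+35 = 79
Pine→Alder→Dale→Milton→Sutton: 31+35+33+20 = 119
Pine→Alder→Dale→Sutton→Milton: 31+35+18+20 = 104
… (10 more)
The minimum is 70.
One shortest path: Pine → Milton → Alder → Sutton → Dale.

70 min — the minimum one-way total.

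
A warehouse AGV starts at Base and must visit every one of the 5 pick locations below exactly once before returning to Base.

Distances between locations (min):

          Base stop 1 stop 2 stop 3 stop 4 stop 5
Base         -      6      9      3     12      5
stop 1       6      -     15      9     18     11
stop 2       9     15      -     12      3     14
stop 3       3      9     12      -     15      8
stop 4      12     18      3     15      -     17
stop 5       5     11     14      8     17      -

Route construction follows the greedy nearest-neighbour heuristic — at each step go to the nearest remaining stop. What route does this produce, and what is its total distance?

Nearest-neighbour total = 52 min; route Base → stop 3 → stop 5 → stop 1 → stop 2 → stop 4 → Base.

Base → [stop 3:3 / stop 5:5 / stop 1:6 / stop 2:9 / stop 4:12] → stop 3 (3)
stop 3 → [stop 5:8 / stop 1:9 / stop 2:12 / stop 4:15] → stop 5 (8)
stop 5 → [stop 1:11 / stop 2:14 / stop 4:17] → stop 1 (11)
stop 1 → [stop 2:15 / stop 4:18] → stop 2 (15)
stop 2 → [stop 4:3] → stop 4 (3)
Return stop 4→Base: 12.
Total = 3 + 8 + 11 + 15 + 3 + 12 = 52.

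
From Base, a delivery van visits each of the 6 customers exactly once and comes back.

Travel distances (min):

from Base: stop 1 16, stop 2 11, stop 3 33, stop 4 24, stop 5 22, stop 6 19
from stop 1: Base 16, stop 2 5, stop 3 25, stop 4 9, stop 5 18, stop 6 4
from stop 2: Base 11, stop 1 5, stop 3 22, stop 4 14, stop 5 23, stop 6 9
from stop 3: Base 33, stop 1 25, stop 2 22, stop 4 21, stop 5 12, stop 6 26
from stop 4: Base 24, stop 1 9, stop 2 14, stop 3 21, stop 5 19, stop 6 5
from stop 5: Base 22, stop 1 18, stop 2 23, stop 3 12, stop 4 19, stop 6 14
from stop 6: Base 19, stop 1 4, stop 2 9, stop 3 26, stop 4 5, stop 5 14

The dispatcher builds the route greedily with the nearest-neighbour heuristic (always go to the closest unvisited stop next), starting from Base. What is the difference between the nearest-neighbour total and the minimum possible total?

From Base: stop 2=11, stop 1=16, stop 6=19, stop 5=22, stop 4=24, stop 3=33 → choose stop 2 (11).
From stop 2: stop 1=5, stop 6=9, stop 4=14, stop 3=22, stop 5=23 → choose stop 1 (5).
From stop 1: stop 6=4, stop 4=9, stop 5=18, stop 3=25 → choose stop 6 (4).
From stop 6: stop 4=5, stop 5=14, stop 3=26 → choose stop 4 (5).
From stop 4: stop 5=19, stop 3=21 → choose stop 5 (19).
From stop 5: stop 3=12 → choose stop 3 (12).
NN route Base → stop 2 → stop 1 → stop 6 → stop 4 → stop 5 → stop 3 → Base costs 89.
Optimal: Base → stop 2 → stop 1 → stop 6 → stop 4 → stop 3 → stop 5 → Base costs 80 (by enumerating all 360 distinct tours).
Excess = 89 − 80 = 9.

The nearest-neighbour route is 9 min longer than optimal.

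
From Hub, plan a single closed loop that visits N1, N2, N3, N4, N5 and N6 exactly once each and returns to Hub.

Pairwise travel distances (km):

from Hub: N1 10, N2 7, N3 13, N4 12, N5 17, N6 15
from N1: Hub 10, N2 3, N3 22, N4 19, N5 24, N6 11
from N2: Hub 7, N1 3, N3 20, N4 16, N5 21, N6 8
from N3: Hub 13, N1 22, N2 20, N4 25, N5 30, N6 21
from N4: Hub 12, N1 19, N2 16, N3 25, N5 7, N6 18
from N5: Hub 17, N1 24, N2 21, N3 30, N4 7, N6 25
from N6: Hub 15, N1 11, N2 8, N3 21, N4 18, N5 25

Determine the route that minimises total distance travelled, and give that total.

88 km — the shortest possible round trip.

There are 360 distinct closed tours to check (reversals are equivalent).
Hub - N1 - N2 - N3 - N4 - N5 - N6 - Hub: 10+3+20+25+7+25+15 = 105
Hub - N1 - N2 - N3 - N4 - N6 - N5 - Hub: 10+3+20+25+18+25+17 = 118
Hub - N1 - N2 - N3 - N5 - N4 - N6 - Hub: 10+3+20+30+7+18+15 = 103
Hub - N1 - N2 - N3 - N5 - N6 - N4 - Hub: 10+3+20+30+25+18+12 = 118
Hub - N1 - N2 - N3 - N6 - N4 - N5 - Hub: 10+3+20+21+18+7+17 = 96
Hub - N1 - N2 - N3 - N6 - N5 - N4 - Hub: 10+3+20+21+25+7+12 = 98
Hub - N1 - N2 - N4 - N3 - N5 - N6 - Hub: 10+3+16+25+30+25+15 = 124
Hub - N1 - N2 - N4 - N3 - N6 - N5 - Hub: 10+3+16+25+21+25+17 = 117
… (352 more)
Hub - N3 - N1 - N2 - N6 - N4 - N5 - Hub: 13+22+3+8+18+7+17 = 88  ← best
The minimum is 88.
One optimal route: Hub → N3 → N1 → N2 → N6 → N4 → N5 → Hub (or its reverse).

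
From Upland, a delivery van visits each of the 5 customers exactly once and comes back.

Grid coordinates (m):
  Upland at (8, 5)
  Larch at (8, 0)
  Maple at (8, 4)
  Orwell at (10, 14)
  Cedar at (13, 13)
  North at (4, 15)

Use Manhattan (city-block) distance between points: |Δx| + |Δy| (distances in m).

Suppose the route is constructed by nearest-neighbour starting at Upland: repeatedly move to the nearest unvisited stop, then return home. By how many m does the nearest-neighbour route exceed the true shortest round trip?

From Upland: Maple=1, Larch=5, Orwell=11, Cedar=13, North=14 → choose Maple (1).
From Maple: Larch=4, Orwell=12, Cedar=14, North=15 → choose Larch (4).
From Larch: Orwell=16, Cedar=18, North=19 → choose Orwell (16).
From Orwell: Cedar=4, North=7 → choose Cedar (4).
From Cedar: North=11 → choose North (11).
NN route Upland → Maple → Larch → Orwell → Cedar → North → Upland costs 50.
Optimal: Upland → Larch → Maple → Cedar → Orwell → North → Upland costs 48 (by enumerating all 60 distinct tours).
Excess = 50 − 48 = 2.

Excess over optimum: 2 m.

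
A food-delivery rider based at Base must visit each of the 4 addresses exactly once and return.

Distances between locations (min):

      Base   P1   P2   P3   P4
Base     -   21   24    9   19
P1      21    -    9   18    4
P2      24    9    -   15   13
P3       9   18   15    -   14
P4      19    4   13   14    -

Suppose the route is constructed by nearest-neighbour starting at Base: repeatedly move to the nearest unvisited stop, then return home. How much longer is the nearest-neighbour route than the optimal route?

From Base: P3=9, P4=19, P1=21, P2=24 → choose P3 (9).
From P3: P4=14, P2=15, P1=18 → choose P4 (14).
From P4: P1=4, P2=13 → choose P1 (4).
From P1: P2=9 → choose P2 (9).
NN route Base → P3 → P4 → P1 → P2 → Base costs 60.
Optimal: Base → P3 → P2 → P1 → P4 → Base costs 56 (by enumerating all 12 distinct tours).
Excess = 60 − 56 = 4.

The nearest-neighbour route is 4 min longer than optimal.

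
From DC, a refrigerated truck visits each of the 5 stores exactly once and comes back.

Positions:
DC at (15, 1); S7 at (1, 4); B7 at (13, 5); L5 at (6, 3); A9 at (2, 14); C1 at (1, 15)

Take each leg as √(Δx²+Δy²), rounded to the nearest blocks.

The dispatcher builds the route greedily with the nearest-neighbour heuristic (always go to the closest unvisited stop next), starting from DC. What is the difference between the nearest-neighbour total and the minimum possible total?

3 blocks longer than the optimal tour.

DC: B7=4, L5=9, S7=14, A9=18, C1=20 ⇒ B7
B7: L5=7, S7=12, A9=14, C1=16 ⇒ L5
L5: S7=5, A9=12, C1=13 ⇒ S7
S7: A9=10, C1=11 ⇒ A9
A9: C1=1 ⇒ C1
NN route DC → B7 → L5 → S7 → A9 → C1 → DC costs 47.
Optimal: DC → B7 → A9 → C1 → S7 → L5 → DC costs 44 (by enumerating all 60 distinct tours).
Excess = 47 − 44 = 3.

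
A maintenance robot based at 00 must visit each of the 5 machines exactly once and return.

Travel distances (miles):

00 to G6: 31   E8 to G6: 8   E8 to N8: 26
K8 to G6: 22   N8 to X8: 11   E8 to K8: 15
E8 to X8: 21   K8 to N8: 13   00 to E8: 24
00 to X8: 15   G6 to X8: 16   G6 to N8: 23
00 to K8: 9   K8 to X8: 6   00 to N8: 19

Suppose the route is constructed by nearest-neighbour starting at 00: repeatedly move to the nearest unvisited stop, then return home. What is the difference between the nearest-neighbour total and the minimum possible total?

Excess over optimum: 3 miles.

00: K8=9, X8=15, N8=19, E8=24, G6=31 ⇒ K8
K8: X8=6, N8=13, E8=15, G6=22 ⇒ X8
X8: N8=11, G6=16, E8=21 ⇒ N8
N8: G6=23, E8=26 ⇒ G6
G6: E8=8 ⇒ E8
NN route 00 → K8 → X8 → N8 → G6 → E8 → 00 costs 81.
Optimal: 00 → K8 → E8 → G6 → X8 → N8 → 00 costs 78 (by enumerating all 60 distinct tours).
Excess = 81 − 78 = 3.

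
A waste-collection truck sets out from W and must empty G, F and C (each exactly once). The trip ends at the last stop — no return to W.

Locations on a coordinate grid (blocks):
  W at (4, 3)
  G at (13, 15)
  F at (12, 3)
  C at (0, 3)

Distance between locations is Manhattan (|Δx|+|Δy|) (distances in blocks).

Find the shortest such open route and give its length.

There are 3! = 6 possible orderings.
W → G → F → C: 21+13+12 = 46
W → G → C → F: 21+25+12 = 58
W → F → G → C: 8+13+25 = 46
W → F → C → G: 8+12+25 = 45
W → C → G → F: 4+25+13 = 42
W → C → F → G: 4+12+13 = 29
The minimum is 29.
One shortest path: W → C → F → G.

Shortest open route: 29 blocks.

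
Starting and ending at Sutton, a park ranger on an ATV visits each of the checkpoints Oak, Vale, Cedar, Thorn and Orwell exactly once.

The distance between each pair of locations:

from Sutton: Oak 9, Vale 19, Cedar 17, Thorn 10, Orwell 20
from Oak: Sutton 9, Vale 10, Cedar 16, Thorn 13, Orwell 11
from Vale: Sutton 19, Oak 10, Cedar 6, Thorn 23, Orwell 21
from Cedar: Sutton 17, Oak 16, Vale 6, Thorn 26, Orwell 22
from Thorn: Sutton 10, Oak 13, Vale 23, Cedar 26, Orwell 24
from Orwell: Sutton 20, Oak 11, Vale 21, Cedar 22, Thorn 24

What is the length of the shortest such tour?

78 — the shortest possible round trip.

Sutton - Oak - Vale - Cedar - Thorn - Orwell - Sutton: 9+10+6+26+24+20 = 95
Sutton - Oak - Vale - Cedar - Orwell - Thorn - Sutton: 9+10+6+22+24+10 = 81
Sutton - Oak - Vale - Thorn - Cedar - Orwell - Sutton: 9+10+23+26+22+20 = 110
Sutton - Oak - Vale - Thorn - Orwell - Cedar - Sutton: 9+10+23+24+22+17 = 105
Sutton - Oak - Vale - Orwell - Cedar - Thorn - Sutton: 9+10+21+22+26+10 = 98
Sutton - Oak - Vale - Orwell - Thorn - Cedar - Sutton: 9+10+21+24+26+17 = 107
Sutton - Oak - Cedar - Vale - Thorn - Orwell - Sutton: 9+16+6+23+24+20 = 98
Sutton - Oak - Cedar - Vale - Orwell - Thorn - Sutton: 9+16+6+21+24+10 = 86
Sutton - Oak - Cedar - Thorn - Vale - Orwell - Sutton: 9+16+26+23+21+20 = 115
Sutton - Oak - Cedar - Thorn - Orwell - Vale - Sutton: 9+16+26+24+21+19 = 115
Sutton - Oak - Cedar - Orwell - Vale - Thorn - Sutton: 9+16+22+21+23+10 = 101
Sutton - Oak - Cedar - Orwell - Thorn - Vale - Sutton: 9+16+22+24+23+19 = 113
Sutton - Oak - Thorn - Vale - Cedar - Orwell - Sutton: 9+13+23+6+22+20 = 93
Sutton - Oak - Thorn - Vale - Orwell - Cedar - Sutton: 9+13+23+21+22+17 = 105
… (46 more)
Sutton - Cedar - Vale - Oak - Orwell - Thorn - Sutton: 17+6+10+11+24+10 = 78  ← best
The minimum is 78.
One optimal route: Sutton → Cedar → Vale → Oak → Orwell → Thorn → Sutton (or its reverse).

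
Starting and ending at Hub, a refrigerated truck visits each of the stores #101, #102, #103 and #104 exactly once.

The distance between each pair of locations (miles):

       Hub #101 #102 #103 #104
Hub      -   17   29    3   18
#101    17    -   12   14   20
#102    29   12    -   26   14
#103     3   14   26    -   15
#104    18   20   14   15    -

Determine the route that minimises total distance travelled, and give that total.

Shortest round trip = 61 miles.

Hub-#101-#102-#103-#104-Hub: 17+12+26+15+18 = 88
Hub-#101-#102-#104-#103-Hub: 17+12+14+15+3 = 61
Hub-#101-#103-#102-#104-Hub: 17+14+26+14+18 = 89
Hub-#101-#103-#104-#102-Hub: 17+14+15+14+29 = 89
Hub-#101-#104-#102-#103-Hub: 17+20+14+26+3 = 80
Hub-#101-#104-#103-#102-Hub: 17+20+15+26+29 = 107
Hub-#102-#101-#103-#104-Hub: 29+12+14+15+18 = 88
Hub-#102-#101-#104-#103-Hub: 29+12+20+15+3 = 79
Hub-#102-#103-#101-#104-Hub: 29+26+14+20+18 = 107
Hub-#102-#104-#101-#103-Hub: 29+14+20+14+3 = 80
Hub-#103-#101-#102-#104-Hub: 3+14+12+14+18 = 61
Hub-#103-#102-#101-#104-Hub: 3+26+12+20+18 = 79
The minimum is 61.
One optimal route: Hub → #101 → #102 → #104 → #103 → Hub (or its reverse).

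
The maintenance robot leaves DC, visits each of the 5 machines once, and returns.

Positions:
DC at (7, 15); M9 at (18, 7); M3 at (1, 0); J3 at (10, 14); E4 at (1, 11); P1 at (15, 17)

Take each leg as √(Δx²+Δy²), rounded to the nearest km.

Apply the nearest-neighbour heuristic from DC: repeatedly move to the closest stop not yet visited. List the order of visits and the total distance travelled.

DC → [J3:3 / E4:7 / P1:8 / M9:14 / M3:16] → J3 (3)
J3 → [P1:6 / E4:9 / M9:11 / M3:17] → P1 (6)
P1 → [M9:10 / E4:15 / M3:22] → M9 (10)
M9 → [E4:17 / M3:18] → E4 (17)
E4 → [M3:11] → M3 (11)
Return M3→DC: 16.
Total = 3 + 6 + 10 + 17 + 11 + 16 = 63.

63 km along DC → J3 → P1 → M9 → E4 → M3 → DC.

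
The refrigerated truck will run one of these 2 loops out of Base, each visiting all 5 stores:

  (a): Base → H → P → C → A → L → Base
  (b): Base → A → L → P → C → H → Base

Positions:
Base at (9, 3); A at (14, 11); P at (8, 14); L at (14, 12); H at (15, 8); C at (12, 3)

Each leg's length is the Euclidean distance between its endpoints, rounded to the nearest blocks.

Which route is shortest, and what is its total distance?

(a): 8 + 9 + 12 + 8 + 1 + 10 = 48
(b): 9 + 1 + 6 + 12 + 6 + 8 = 42

Shortest is (b), total 42 blocks.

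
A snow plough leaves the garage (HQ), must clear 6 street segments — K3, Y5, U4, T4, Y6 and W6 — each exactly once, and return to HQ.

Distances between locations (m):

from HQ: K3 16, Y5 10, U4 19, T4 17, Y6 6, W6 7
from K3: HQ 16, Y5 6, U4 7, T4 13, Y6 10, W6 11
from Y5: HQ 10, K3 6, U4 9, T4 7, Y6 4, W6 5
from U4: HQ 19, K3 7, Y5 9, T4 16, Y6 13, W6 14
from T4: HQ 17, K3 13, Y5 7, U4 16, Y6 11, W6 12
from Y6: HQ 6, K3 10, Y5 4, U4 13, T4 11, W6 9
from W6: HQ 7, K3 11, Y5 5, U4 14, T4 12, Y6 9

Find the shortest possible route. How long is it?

Shortest round trip = 58 m.

There are 360 distinct closed tours to check (reversals are equivalent).
HQ - K3 - Y5 - U4 - T4 - Y6 - W6 - HQ: 16+6+9+16+11+9+7 = 74
HQ - K3 - Y5 - U4 - T4 - W6 - Y6 - HQ: 16+6+9+16+12+9+6 = 74
HQ - K3 - Y5 - U4 - Y6 - T4 - W6 - HQ: 16+6+9+13+11+12+7 = 74
HQ - K3 - Y5 - U4 - Y6 - W6 - T4 - HQ: 16+6+9+13+9+12+17 = 82
HQ - K3 - Y5 - U4 - W6 - T4 - Y6 - HQ: 16+6+9+14+12+11+6 = 74
HQ - K3 - Y5 - U4 - W6 - Y6 - T4 - HQ: 16+6+9+14+9+11+17 = 82
HQ - K3 - Y5 - T4 - U4 - Y6 - W6 - HQ: 16+6+7+16+13+9+7 = 74
HQ - K3 - Y5 - T4 - U4 - W6 - Y6 - HQ: 16+6+7+16+14+9+6 = 74
… (352 more)
HQ - Y6 - K3 - U4 - Y5 - T4 - W6 - HQ: 6+10+7+9+7+12+7 = 58  ← best
The minimum is 58.
One optimal route: HQ → Y6 → K3 → U4 → Y5 → T4 → W6 → HQ (or its reverse).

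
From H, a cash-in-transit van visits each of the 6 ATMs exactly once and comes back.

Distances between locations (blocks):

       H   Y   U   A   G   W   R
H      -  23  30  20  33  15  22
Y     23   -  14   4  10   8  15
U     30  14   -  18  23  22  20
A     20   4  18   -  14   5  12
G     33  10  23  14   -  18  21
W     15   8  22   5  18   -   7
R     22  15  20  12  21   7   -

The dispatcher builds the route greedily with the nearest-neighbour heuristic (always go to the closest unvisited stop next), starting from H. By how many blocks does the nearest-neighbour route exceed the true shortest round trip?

The nearest-neighbour route is 6 blocks longer than optimal.

From H: W=15, A=20, R=22, Y=23, U=30, G=33 → choose W (15).
From W: A=5, R=7, Y=8, G=18, U=22 → choose A (5).
From A: Y=4, R=12, G=14, U=18 → choose Y (4).
From Y: G=10, U=14, R=15 → choose G (10).
From G: R=21, U=23 → choose R (21).
From R: U=20 → choose U (20).
NN route H → W → A → Y → G → R → U → H costs 105.
Optimal: H → A → Y → G → U → R → W → H costs 99 (by enumerating all 360 distinct tours).
Excess = 105 − 99 = 6.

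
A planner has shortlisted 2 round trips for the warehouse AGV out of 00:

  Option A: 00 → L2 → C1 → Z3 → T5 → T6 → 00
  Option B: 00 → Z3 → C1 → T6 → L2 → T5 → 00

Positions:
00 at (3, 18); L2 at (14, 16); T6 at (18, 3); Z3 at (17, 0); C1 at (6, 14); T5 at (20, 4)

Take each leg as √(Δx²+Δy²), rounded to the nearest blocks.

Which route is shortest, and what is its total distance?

65 blocks — Option A is the shortest.

Option A: 11 + 8 + 18 + 5 + 2 + 21 = 65
Option B: 23 + 18 + 16 + 14 + 13 + 22 = 106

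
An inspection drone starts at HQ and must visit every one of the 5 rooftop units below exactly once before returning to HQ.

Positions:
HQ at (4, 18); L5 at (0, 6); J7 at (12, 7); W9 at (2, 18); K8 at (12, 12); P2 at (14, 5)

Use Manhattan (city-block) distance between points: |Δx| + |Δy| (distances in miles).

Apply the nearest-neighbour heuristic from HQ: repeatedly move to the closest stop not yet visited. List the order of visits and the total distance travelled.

HQ → [W9:2 / K8:14 / L5:16 / J7:19 / P2:23] → W9 (2)
W9 → [L5:14 / K8:16 / J7:21 / P2:25] → L5 (14)
L5 → [J7:13 / P2:15 / K8:18] → J7 (13)
J7 → [P2:4 / K8:5] → P2 (4)
P2 → [K8:9] → K8 (9)
Return K8→HQ: 14.
Total = 2 + 14 + 13 + 4 + 9 + 14 = 56.

Nearest-neighbour total = 56 miles; route HQ → W9 → L5 → J7 → P2 → K8 → HQ.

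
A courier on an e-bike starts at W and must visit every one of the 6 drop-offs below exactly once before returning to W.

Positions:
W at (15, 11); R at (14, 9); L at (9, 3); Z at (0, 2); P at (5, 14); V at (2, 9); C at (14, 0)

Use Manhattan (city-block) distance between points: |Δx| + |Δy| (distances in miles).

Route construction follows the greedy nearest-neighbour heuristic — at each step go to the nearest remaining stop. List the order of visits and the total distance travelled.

At W the remaining stops are R 3, C 12, P 13, L 14, V 15, Z 24; go to R.
At R the remaining stops are C 9, L 11, V 12, P 14, Z 21; go to C.
At C the remaining stops are L 8, Z 16, V 21, P 23; go to L.
At L the remaining stops are Z 10, V 13, P 15; go to Z.
At Z the remaining stops are V 9, P 17; go to V.
At V the remaining stops are P 8; go to P.
Return P→W: 13.
Total = 3 + 9 + 8 + 10 + 9 + 8 + 13 = 60.

Nearest-neighbour total = 60 miles; route W → R → C → L → Z → V → P → W.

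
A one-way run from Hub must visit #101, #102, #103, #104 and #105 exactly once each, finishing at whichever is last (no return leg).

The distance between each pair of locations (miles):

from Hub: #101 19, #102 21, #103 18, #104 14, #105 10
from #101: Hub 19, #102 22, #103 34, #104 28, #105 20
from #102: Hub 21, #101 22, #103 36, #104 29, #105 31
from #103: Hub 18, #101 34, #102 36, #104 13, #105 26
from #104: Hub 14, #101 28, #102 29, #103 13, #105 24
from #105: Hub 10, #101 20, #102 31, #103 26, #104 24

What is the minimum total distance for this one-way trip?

Minimum one-way distance = 94 miles.

There are 5! = 120 possible orderings.
Hub→#101→#102→#103→#104→#105: 19+22+36+13+24 = 114
Hub→#101→#102→#103→#105→#104: 19+22+36+26+24 = 127
Hub→#101→#102→#104→#103→#105: 19+22+29+13+26 = 109
Hub→#101→#102→#104→#105→#103: 19+22+29+24+26 = 120
Hub→#101→#102→#105→#103→#104: 19+22+31+26+13 = 111
Hub→#101→#102→#105→#104→#103: 19+22+31+24+13 = 109
Hub→#101→#103→#102→#104→#105: 19+34+36+29+24 = 142
Hub→#101→#103→#102→#105→#104: 19+34+36+31+24 = 144
Hub→#101→#103→#104→#102→#105: 19+34+13+29+31 = 126
Hub→#101→#103→#104→#105→#102: 19+34+13+24+31 = 121
Hub→#101→#103→#105→#102→#104: 19+34+26+31+29 = 139
Hub→#101→#103→#105→#104→#102: 19+34+26+24+29 = 132
Hub→#101→#104→#102→#103→#105: 19+28+29+36+26 = 138
Hub→#101→#104→#102→#105→#103: 19+28+29+31+26 = 133
… (106 more)
Hub→#105→#101→#102→#104→#103: 10+20+22+29+13 = 94  ← best
The minimum is 94.
One shortest path: Hub → #105 → #101 → #102 → #104 → #103.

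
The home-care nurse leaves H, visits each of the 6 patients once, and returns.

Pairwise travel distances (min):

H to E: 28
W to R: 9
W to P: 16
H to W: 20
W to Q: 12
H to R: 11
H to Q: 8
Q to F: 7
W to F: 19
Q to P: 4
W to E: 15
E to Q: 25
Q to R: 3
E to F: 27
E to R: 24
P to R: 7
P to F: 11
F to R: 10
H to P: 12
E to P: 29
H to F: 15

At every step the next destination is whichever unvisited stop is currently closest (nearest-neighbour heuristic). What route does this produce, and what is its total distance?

At H the remaining stops are Q 8, R 11, P 12, F 15, W 20, E 28; go to Q.
At Q the remaining stops are R 3, P 4, F 7, W 12, E 25; go to R.
At R the remaining stops are P 7, W 9, F 10, E 24; go to P.
At P the remaining stops are F 11, W 16, E 29; go to F.
At F the remaining stops are W 19, E 27; go to W.
At W the remaining stops are E 15; go to E.
Return E→H: 28.
Total = 8 + 3 + 7 + 11 + 19 + 15 + 28 = 91.

Nearest-neighbour total = 91 min; route H → Q → R → P → F → W → E → H.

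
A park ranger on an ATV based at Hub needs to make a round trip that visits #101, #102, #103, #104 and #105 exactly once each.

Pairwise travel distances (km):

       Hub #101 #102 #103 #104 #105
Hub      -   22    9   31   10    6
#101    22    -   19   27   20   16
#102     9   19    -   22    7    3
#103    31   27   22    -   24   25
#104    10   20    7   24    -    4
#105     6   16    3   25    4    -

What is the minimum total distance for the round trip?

There are 60 distinct closed tours to check (reversals are equivalent).
Hub → #101 → #102 → #103 → #104 → #105 → Hub: 22+19+22+24+4+6 = 97
Hub → #101 → #102 → #103 → #105 → #104 → Hub: 22+19+22+25+4+10 = 102
Hub → #101 → #102 → #104 → #103 → #105 → Hub: 22+19+7+24+25+6 = 103
Hub → #101 → #102 → #104 → #105 → #103 → Hub: 22+19+7+4+25+31 = 108
Hub → #101 → #102 → #105 → #103 → #104 → Hub: 22+19+3+25+24+10 = 103
Hub → #101 → #102 → #105 → #104 → #103 → Hub: 22+19+3+4+24+31 = 103
Hub → #101 → #103 → #102 → #104 → #105 → Hub: 22+27+22+7+4+6 = 88
Hub → #101 → #103 → #102 → #105 → #104 → Hub: 22+27+22+3+4+10 = 88
Hub → #101 → #103 → #104 → #102 → #105 → Hub: 22+27+24+7+3+6 = 89
Hub → #101 → #103 → #104 → #105 → #102 → Hub: 22+27+24+4+3+9 = 89
Hub → #101 → #103 → #105 → #102 → #104 → Hub: 22+27+25+3+7+10 = 94
Hub → #101 → #103 → #105 → #104 → #102 → Hub: 22+27+25+4+7+9 = 94
Hub → #101 → #104 → #102 → #103 → #105 → Hub: 22+20+7+22+25+6 = 102
Hub → #101 → #104 → #102 → #105 → #103 → Hub: 22+20+7+3+25+31 = 108
… (46 more)
The minimum is 88.
One optimal route: Hub → #101 → #103 → #102 → #104 → #105 → Hub (or its reverse).

Shortest round trip = 88 km.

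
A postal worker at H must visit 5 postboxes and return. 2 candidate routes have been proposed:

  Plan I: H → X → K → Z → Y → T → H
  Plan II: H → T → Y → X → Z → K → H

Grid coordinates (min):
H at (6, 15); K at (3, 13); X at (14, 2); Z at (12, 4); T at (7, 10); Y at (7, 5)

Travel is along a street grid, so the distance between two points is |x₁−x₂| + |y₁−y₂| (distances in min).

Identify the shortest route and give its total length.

Plan I: 21 + 22 + 18 + 6 + 5 + 6 = 78
Plan II: 6 + 5 + 10 + 4 + 18 + 5 = 48

Shortest is Plan II, total 48 min.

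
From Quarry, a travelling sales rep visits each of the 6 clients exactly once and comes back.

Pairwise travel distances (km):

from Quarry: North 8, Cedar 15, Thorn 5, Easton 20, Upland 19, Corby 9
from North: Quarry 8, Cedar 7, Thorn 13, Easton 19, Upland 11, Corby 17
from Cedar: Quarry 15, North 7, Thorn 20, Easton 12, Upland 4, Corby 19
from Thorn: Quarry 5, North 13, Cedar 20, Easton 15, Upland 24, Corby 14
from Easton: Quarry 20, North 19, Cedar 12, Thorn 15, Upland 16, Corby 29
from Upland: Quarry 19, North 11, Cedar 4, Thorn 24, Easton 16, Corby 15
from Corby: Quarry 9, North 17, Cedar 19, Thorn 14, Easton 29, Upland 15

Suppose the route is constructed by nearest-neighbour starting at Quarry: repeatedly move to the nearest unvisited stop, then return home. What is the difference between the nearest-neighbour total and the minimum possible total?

The nearest-neighbour route is 20 km longer than optimal.

From Quarry: Thorn=5, North=8, Corby=9, Cedar=15, Upland=19, Easton=20 → choose Thorn (5).
From Thorn: North=13, Corby=14, Easton=15, Cedar=20, Upland=24 → choose North (13).
From North: Cedar=7, Upland=11, Corby=17, Easton=19 → choose Cedar (7).
From Cedar: Upland=4, Easton=12, Corby=19 → choose Upland (4).
From Upland: Corby=15, Easton=16 → choose Corby (15).
From Corby: Easton=29 → choose Easton (29).
NN route Quarry → Thorn → North → Cedar → Upland → Corby → Easton → Quarry costs 93.
Optimal: Quarry → North → Cedar → Upland → Easton → Thorn → Corby → Quarry costs 73 (by enumerating all 360 distinct tours).
Excess = 93 − 73 = 20.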